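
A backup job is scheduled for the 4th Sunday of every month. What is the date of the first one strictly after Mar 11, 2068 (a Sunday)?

Mar 2068 starts on a Thursday; its first Sunday is the 4th, so the 4th Sunday is the 25th — Mar 25, 2068.
Mar 25, 2068 is after Mar 11, 2068, so that is the next one.

Mar 25, 2068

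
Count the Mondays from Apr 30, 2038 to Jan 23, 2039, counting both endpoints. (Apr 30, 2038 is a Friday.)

Apr 30, 2038 is a Friday; the first Monday on or after it is May 3, 2038 (3 days later).
From May 3, 2038 to Jan 23, 2039: 28 + 30 + 31 + 31 + 30 + 31 + 30 + 31 + 23 = 265 days (rest of May, Jun, Jul, Aug, Sep, Oct, Nov, Dec, Jan).
265 ÷ 7 = 37 full weeks with remainder 6, so 37 more Mondays after the first → 38.

38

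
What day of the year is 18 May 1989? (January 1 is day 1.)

Days in months before May: 31 + 28 + 31 + 30 = 120.
Plus 18 days into May → day 138.

138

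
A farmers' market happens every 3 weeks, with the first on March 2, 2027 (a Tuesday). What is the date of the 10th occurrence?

September 7, 2027

The 10th occurrence is 9 intervals after the first: 9 × 21 = 189 days after March 2, 2027.
March has 31 days — 29 days to the end of March leaves 160.
April has 30 days (130 left).
May has 31 days (99 left).
June has 30 days (69 left).
July has 31 days (38 left).
August has 31 days (7 left).
7 days into September → September 7, 2027.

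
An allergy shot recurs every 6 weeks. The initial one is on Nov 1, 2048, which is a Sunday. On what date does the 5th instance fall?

Apr 18, 2049

The 5th occurrence is 4 intervals after the first: 4 × 42 = 168 days after Nov 1, 2048.
Nov has 30 days — 29 days to the end of Nov leaves 139.
Dec has 31 days (108 left).
Jan has 31 days (77 left).
Feb has 28 days (49 left).
Mar has 31 days (18 left).
18 days into Apr → Apr 18, 2049.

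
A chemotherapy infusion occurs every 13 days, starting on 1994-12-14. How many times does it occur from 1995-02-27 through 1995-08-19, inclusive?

Occurrences land 13·i days after 1994-12-14 for i = 0, 1, 2, …
1995-02-27 is 75 days after the start; 75 ÷ 13 = 5 remainder 10; since the remainder is 10, round up to i = 6. First occurrence in the window: #7 on 1995-03-02 (6×13 = 78 days in).
1995-08-19 is 248 days after the start; 248 ÷ 13 = 19 remainder 1. Last occurrence in the window: #20 on 1995-08-18.
Occurrences #7 through #20: 14 in total.

14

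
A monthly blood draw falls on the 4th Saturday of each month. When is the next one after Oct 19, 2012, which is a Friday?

Oct 2012 starts on a Monday; its first Saturday is the 6th, so the 4th Saturday is the 27th — Oct 27, 2012.
Oct 27, 2012 is after Oct 19, 2012, so that is the next one.

Oct 27, 2012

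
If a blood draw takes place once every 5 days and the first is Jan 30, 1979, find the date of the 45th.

The 45th occurrence is 44 intervals after the first: 44 × 5 = 220 days after Jan 30, 1979.
Jan has 31 days — 1 day to the end of Jan leaves 219.
Feb has 28 days (191 left).
Mar has 31 days (160 left).
Apr has 30 days (130 left).
May has 31 days (99 left).
Jun has 30 days (69 left).
Jul has 31 days (38 left).
Aug has 31 days (7 left).
7 days into Sep → Sep 7, 1979.

Sep 7, 1979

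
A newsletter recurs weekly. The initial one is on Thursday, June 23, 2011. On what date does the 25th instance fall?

December 8, 2011

The 25th occurrence is 24 intervals after the first: 24 × 7 = 168 days after June 23, 2011.
June has 30 days — 7 days to the end of June leaves 161.
July has 31 days (130 left).
August has 31 days (99 left).
September has 30 days (69 left).
October has 31 days (38 left).
November has 30 days (8 left).
8 days into December → December 8, 2011.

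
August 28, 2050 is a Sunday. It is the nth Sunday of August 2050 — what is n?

4th

Day 28 falls in week ⌈28/7⌉ of the month.
Days 1–7 hold the 1st Sunday, 8–14 the 2nd, 15–21 the 3rd, 22–28 the 4th, 29–31 the 5th.
28 is in the range for the 4th.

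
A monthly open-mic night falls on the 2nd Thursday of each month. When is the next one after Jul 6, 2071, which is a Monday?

Jul 9, 2071

Jul 2071 starts on a Wednesday; its first Thursday is the 2nd, so the 2nd Thursday is the 9th — Jul 9, 2071.
Jul 9, 2071 is after Jul 6, 2071, so that is the next one.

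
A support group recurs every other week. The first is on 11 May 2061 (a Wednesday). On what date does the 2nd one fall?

25 May 2061

The 2nd occurrence is 1 interval after the first: 1 × 14 = 14 days after 11 May 2061.
14 days later is 25 May 2061.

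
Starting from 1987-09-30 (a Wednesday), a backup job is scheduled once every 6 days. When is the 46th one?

1988-06-26

The 46th occurrence is 45 intervals after the first: 45 × 6 = 270 days after 1987-09-30.
September has 30 days — 0 days to the end of September leaves 270.
October has 31 days (239 left).
November has 30 days (209 left).
December has 31 days (178 left).
January has 31 days (147 left).
February has 29 days (118 left).
March has 31 days (87 left).
April has 30 days (57 left).
May has 31 days (26 left).
26 days into June → 1988-06-26.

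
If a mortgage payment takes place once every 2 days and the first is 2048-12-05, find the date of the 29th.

The 29th occurrence is 28 intervals after the first: 28 × 2 = 56 days after 2048-12-05.
December has 31 days — 26 days to the end of December leaves 30.
30 days into January → 2049-01-30.

2049-01-30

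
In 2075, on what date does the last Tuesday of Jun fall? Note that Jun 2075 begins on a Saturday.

Jun 25, 2075

Jun 2075 begins on a Saturday, so the first Tuesday is Jun 4 (3 days later).
Jun 2075 has 30 days. Adding weeks: 4, 11, 18, 25 — the last one ≤ 30 is the 25th.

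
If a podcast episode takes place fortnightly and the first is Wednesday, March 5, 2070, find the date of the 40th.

September 2, 2071

The 40th occurrence is 39 intervals after the first: 39 × 14 = 546 days after March 5, 2070.
March has 31 days — 26 days to the end of March leaves 520.
From end of March to end of 2070 is 275 days (245 left).
January has 31 days (214 left).
February has 28 days (186 left).
March has 31 days (155 left).
April has 30 days (125 left).
May has 31 days (94 left).
June has 30 days (64 left).
July has 31 days (33 left).
August has 31 days (2 left).
2 days into September → September 2, 2071.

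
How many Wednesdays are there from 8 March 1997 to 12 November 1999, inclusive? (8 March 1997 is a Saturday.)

140

8 March 1997 is a Saturday; the first Wednesday on or after it is 12 March 1997 (4 days later).
From 12 March 1997 to 12 November 1999: 294 + 365 + 316 = 975 days (rest of 1997, 1998, to 12 November 1999 in 1999).
975 ÷ 7 = 139 full weeks with remainder 2, so 139 more Wednesdays after the first → 140.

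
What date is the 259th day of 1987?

January has 31 days (259 − 31 = 228 remain).
February has 28 days (228 − 28 = 200 remain).
March has 31 days (200 − 31 = 169 remain).
April has 30 days (169 − 30 = 139 remain).
May has 31 days (139 − 31 = 108 remain).
June has 30 days (108 − 30 = 78 remain).
July has 31 days (78 − 31 = 47 remain).
August has 31 days (47 − 31 = 16 remain).
16 into September → September 16.

September 16, 1987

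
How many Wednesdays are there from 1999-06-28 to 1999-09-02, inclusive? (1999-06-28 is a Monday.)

1999-06-28 is a Monday; the first Wednesday on or after it is 1999-06-30 (2 days later).
From 1999-06-30 to 1999-09-02: 0 + 31 + 31 + 2 = 64 days (rest of June, July, August, September).
64 ÷ 7 = 9 full weeks with remainder 1, so 9 more Wednesdays after the first → 10.

10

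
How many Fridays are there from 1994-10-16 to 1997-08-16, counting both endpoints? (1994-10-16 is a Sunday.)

148

1994-10-16 is a Sunday; the first Friday on or after it is 1994-10-21 (5 days later).
From 1994-10-21 to 1997-08-16: 71 + 365 + 366 + 228 = 1030 days (rest of 1994, 1995, 1996, to 1997-08-16 in 1997).
1030 ÷ 7 = 147 full weeks with remainder 1, so 147 more Fridays after the first → 148.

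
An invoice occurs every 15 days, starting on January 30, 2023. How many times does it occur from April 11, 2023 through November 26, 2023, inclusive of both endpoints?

16

Occurrences land 15·i days after January 30, 2023 for i = 0, 1, 2, …
April 11, 2023 is 71 days after the start; 71 ÷ 15 = 4 remainder 11; since the remainder is 11, round up to i = 5. First occurrence in the window: #6 on April 15, 2023 (5×15 = 75 days in).
November 26, 2023 is 300 days after the start; 300 ÷ 15 = 20 remainder 0. Last occurrence in the window: #21 on November 26, 2023.
Occurrences #6 through #21: 16 in total.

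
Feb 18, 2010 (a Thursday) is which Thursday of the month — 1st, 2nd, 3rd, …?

Day 18 falls in week ⌈18/7⌉ of the month.
Days 1–7 hold the 1st Thursday, 8–14 the 2nd, 15–21 the 3rd, 22–28 the 4th, 29–31 the 5th.
18 is in the range for the 3rd.

3rd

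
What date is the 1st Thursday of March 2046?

March 2046 begins on a Thursday, so the first Thursday is March 1.

March 1, 2046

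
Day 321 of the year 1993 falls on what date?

1993-11-17

January has 31 days (321 − 31 = 290 remain).
February has 28 days (290 − 28 = 262 remain).
March has 31 days (262 − 31 = 231 remain).
April has 30 days (231 − 30 = 201 remain).
May has 31 days (201 − 31 = 170 remain).
June has 30 days (170 − 30 = 140 remain).
July has 31 days (140 − 31 = 109 remain).
August has 31 days (109 − 31 = 78 remain).
September has 30 days (78 − 30 = 48 remain).
October has 31 days (48 − 31 = 17 remain).
17 into November → November 17.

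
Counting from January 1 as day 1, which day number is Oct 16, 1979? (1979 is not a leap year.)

Days in months before Oct: 31 + 28 + 31 + 30 + 31 + 30 + 31 + 31 + 30 = 273.
Plus 16 days into Oct → day 289.

289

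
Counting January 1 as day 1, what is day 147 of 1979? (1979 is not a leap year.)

May 27, 1979

Jan has 31 days (147 − 31 = 116 remain).
Feb has 28 days (116 − 28 = 88 remain).
Mar has 31 days (88 − 31 = 57 remain).
Apr has 30 days (57 − 30 = 27 remain).
27 into May → May 27.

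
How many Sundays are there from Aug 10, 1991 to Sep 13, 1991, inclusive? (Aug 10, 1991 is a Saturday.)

Aug 10, 1991 is a Saturday; the first Sunday on or after it is Aug 11, 1991 (1 day later).
From Aug 11, 1991 to Sep 13, 1991: 20 + 13 = 33 days (rest of Aug, Sep).
33 ÷ 7 = 4 full weeks with remainder 5, so 4 more Sundays after the first → 5.

5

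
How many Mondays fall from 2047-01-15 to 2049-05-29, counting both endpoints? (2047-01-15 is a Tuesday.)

2047-01-15 is a Tuesday; the first Monday on or after it is 2047-01-21 (6 days later).
From 2047-01-21 to 2049-05-29: 344 + 366 + 149 = 859 days (rest of 2047, 2048, to 2049-05-29 in 2049).
859 ÷ 7 = 122 full weeks with remainder 5, so 122 more Mondays after the first → 123.

123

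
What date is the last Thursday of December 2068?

27 December 2068

The first Thursday of December 2068 is December 6.
December 2068 has 31 days. Adding weeks: 6, 13, 20, 27 — the last one ≤ 31 is the 27th.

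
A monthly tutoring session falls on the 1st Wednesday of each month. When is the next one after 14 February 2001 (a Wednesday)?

7 March 2001

February 2001 starts on a Thursday, so its 1st Wednesday is 7 February 2001 (6 days in).
That is not after 14 February 2001, so look at March 2001.
March 2001 starts on a Thursday, so its 1st Wednesday is 7 March 2001 (6 days in).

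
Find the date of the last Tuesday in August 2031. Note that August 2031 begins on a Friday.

2031-08-26

August 2031 begins on a Friday, so the first Tuesday is August 5 (4 days later).
August 2031 has 31 days. Adding weeks: 5, 12, 19, 26 — the last one ≤ 31 is the 26th.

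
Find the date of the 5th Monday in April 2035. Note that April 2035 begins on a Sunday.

April 2035 begins on a Sunday, so the first Monday is April 2 (1 day later).
The 5th Monday is 4 weeks later: 2 + 28 = 30.

April 30, 2035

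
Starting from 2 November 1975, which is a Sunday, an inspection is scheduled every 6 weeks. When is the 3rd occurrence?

25 January 1976

The 3rd occurrence is 2 intervals after the first: 2 × 42 = 84 days after 2 November 1975.
November has 30 days — 28 days to the end of November leaves 56.
December has 31 days (25 left).
25 days into January → 25 January 1976.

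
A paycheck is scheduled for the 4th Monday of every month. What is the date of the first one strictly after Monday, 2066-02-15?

February 2066 starts on a Monday; its first Monday is the 1st, so the 4th Monday is the 22nd — 2066-02-22.
2066-02-22 is after 2066-02-15, so that is the next one.

2066-02-22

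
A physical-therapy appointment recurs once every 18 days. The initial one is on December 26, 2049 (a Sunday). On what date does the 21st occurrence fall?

December 21, 2050

The 21st occurrence is 20 intervals after the first: 20 × 18 = 360 days after December 26, 2049.
December has 31 days — 5 days to the end of December leaves 355.
January has 31 days (324 left).
February has 28 days (296 left).
March has 31 days (265 left).
April has 30 days (235 left).
May has 31 days (204 left).
June has 30 days (174 left).
July has 31 days (143 left).
August has 31 days (112 left).
September has 30 days (82 left).
October has 31 days (51 left).
November has 30 days (21 left).
21 days into December → December 21, 2050.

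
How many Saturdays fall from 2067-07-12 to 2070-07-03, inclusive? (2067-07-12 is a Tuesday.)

2067-07-12 is a Tuesday; the first Saturday on or after it is 2067-07-16 (4 days later).
From 2067-07-16 to 2070-07-03: 168 + 366 + 365 + 184 = 1083 days (rest of 2067, 2068, 2069, to 2070-07-03 in 2070).
1083 ÷ 7 = 154 full weeks with remainder 5, so 154 more Saturdays after the first → 155.

155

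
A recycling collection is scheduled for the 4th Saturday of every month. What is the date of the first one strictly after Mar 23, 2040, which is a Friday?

Mar 24, 2040

Mar 2040 starts on a Thursday; its first Saturday is the 3rd, so the 4th Saturday is the 24th — Mar 24, 2040.
Mar 24, 2040 is after Mar 23, 2040, so that is the next one.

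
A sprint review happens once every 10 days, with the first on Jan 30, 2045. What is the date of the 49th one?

May 25, 2046

The 49th occurrence is 48 intervals after the first: 48 × 10 = 480 days after Jan 30, 2045.
Jan has 31 days — 1 day to the end of Jan leaves 479.
From end of Jan to end of 2045 is 334 days (145 left).
Jan has 31 days (114 left).
Feb has 28 days (86 left).
Mar has 31 days (55 left).
Apr has 30 days (25 left).
25 days into May → May 25, 2046.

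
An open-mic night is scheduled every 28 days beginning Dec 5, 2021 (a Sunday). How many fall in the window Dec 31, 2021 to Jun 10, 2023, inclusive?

19

Occurrences land 28·i days after Dec 5, 2021 for i = 0, 1, 2, …
Dec 31, 2021 is 26 days after the start; 26 ÷ 28 = 0 remainder 26; since the remainder is 26, round up to i = 1. First occurrence in the window: #2 on Jan 2, 2022 (1×28 = 28 days in).
Jun 10, 2023 is 552 days after the start; 552 ÷ 28 = 19 remainder 20. Last occurrence in the window: #20 on May 21, 2023.
Occurrences #2 through #20: 19 in total.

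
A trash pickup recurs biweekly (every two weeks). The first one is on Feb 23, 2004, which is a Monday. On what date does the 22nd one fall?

Dec 13, 2004

The 22nd occurrence is 21 intervals after the first: 21 × 14 = 294 days after Feb 23, 2004.
Feb has 29 days — 6 days to the end of Feb leaves 288.
Mar has 31 days (257 left).
Apr has 30 days (227 left).
May has 31 days (196 left).
Jun has 30 days (166 left).
Jul has 31 days (135 left).
Aug has 31 days (104 left).
Sep has 30 days (74 left).
Oct has 31 days (43 left).
Nov has 30 days (13 left).
13 days into Dec → Dec 13, 2004.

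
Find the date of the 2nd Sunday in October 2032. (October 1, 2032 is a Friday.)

October 2032 begins on a Friday, so the first Sunday is October 3 (2 days later).
The 2nd Sunday is 1 weeks later: 3 + 7 = 10.

10 October 2032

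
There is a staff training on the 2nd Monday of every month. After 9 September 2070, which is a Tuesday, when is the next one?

13 October 2070

September 2070 starts on a Monday; its first Monday is the 1st, so the 2nd Monday is the 8th — 8 September 2070.
That is not after 9 September 2070, so look at October 2070.
October 2070 starts on a Wednesday; its first Monday is the 6th, so the 2nd Monday is the 13th — 13 October 2070.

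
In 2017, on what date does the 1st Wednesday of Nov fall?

Nov 2017 begins on a Wednesday, so the first Wednesday is Nov 1.

Nov 1, 2017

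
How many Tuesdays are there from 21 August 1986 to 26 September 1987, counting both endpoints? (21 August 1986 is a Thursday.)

57

21 August 1986 is a Thursday; the first Tuesday on or after it is 26 August 1986 (5 days later).
From 26 August 1986 to 26 September 1987: 127 + 269 = 396 days (rest of 1986, to 26 September 1987 in 1987).
396 ÷ 7 = 56 full weeks with remainder 4, so 56 more Tuesdays after the first → 57.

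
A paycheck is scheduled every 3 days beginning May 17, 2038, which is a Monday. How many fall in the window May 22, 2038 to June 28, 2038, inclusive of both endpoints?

Occurrences land 3·i days after May 17, 2038 for i = 0, 1, 2, …
May 22, 2038 is 5 days after the start; 5 ÷ 3 = 1 remainder 2; since the remainder is 2, round up to i = 2. First occurrence in the window: #3 on May 23, 2038 (2×3 = 6 days in).
June 28, 2038 is 42 days after the start; 42 ÷ 3 = 14 remainder 0. Last occurrence in the window: #15 on June 28, 2038.
Occurrences #3 through #15: 13 in total.

13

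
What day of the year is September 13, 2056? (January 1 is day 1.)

257

Days in months before September: 31 + 29 + 31 + 30 + 31 + 30 + 31 + 31 = 244.
Plus 13 days into September → day 257.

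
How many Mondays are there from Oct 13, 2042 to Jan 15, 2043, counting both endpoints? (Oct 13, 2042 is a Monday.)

14

Oct 13, 2042 is a Monday; the first Monday on or after it is Oct 13, 2042.
From Oct 13, 2042 to Jan 15, 2043: 18 + 30 + 31 + 15 = 94 days (rest of Oct, Nov, Dec, Jan).
94 ÷ 7 = 13 full weeks with remainder 3, so 13 more Mondays after the first → 14.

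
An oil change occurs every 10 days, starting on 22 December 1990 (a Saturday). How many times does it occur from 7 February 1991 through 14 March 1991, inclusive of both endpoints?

4

Occurrences land 10·i days after 22 December 1990 for i = 0, 1, 2, …
7 February 1991 is 47 days after the start; 47 ÷ 10 = 4 remainder 7; since the remainder is 7, round up to i = 5. First occurrence in the window: #6 on 10 February 1991 (5×10 = 50 days in).
14 March 1991 is 82 days after the start; 82 ÷ 10 = 8 remainder 2. Last occurrence in the window: #9 on 12 March 1991.
Occurrences #6 through #9: 4 in total.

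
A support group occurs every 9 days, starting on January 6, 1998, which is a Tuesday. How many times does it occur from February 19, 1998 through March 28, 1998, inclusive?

5

Occurrences land 9·i days after January 6, 1998 for i = 0, 1, 2, …
February 19, 1998 is 44 days after the start; 44 ÷ 9 = 4 remainder 8; since the remainder is 8, round up to i = 5. First occurrence in the window: #6 on February 20, 1998 (5×9 = 45 days in).
March 28, 1998 is 81 days after the start; 81 ÷ 9 = 9 remainder 0. Last occurrence in the window: #10 on March 28, 1998.
Occurrences #6 through #10: 5 in total.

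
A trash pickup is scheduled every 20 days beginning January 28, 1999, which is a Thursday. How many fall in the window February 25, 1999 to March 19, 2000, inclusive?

19

Occurrences land 20·i days after January 28, 1999 for i = 0, 1, 2, …
February 25, 1999 is 28 days after the start; 28 ÷ 20 = 1 remainder 8; since the remainder is 8, round up to i = 2. First occurrence in the window: #3 on March 9, 1999 (2×20 = 40 days in).
March 19, 2000 is 416 days after the start; 416 ÷ 20 = 20 remainder 16. Last occurrence in the window: #21 on March 3, 2000.
Occurrences #3 through #21: 19 in total.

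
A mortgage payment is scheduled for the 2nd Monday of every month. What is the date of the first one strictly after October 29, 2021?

November 8, 2021

October 2021 starts on a Friday; its first Monday is the 4th, so the 2nd Monday is the 11th — October 11, 2021.
That is not after October 29, 2021, so look at November 2021.
November 2021 starts on a Monday; its first Monday is the 1st, so the 2nd Monday is the 8th — November 8, 2021.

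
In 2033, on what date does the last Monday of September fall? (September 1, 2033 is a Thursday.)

September 26, 2033

September 2033 begins on a Thursday, so the first Monday is September 5 (4 days later).
September 2033 has 30 days. Adding weeks: 5, 12, 19, 26 — the last one ≤ 30 is the 26th.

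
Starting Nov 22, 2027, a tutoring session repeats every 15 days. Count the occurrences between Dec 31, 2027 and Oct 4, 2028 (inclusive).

19

Occurrences land 15·i days after Nov 22, 2027 for i = 0, 1, 2, …
Dec 31, 2027 is 39 days after the start; 39 ÷ 15 = 2 remainder 9; since the remainder is 9, round up to i = 3. First occurrence in the window: #4 on Jan 6, 2028 (3×15 = 45 days in).
Oct 4, 2028 is 317 days after the start; 317 ÷ 15 = 21 remainder 2. Last occurrence in the window: #22 on Oct 2, 2028.
Occurrences #4 through #22: 19 in total.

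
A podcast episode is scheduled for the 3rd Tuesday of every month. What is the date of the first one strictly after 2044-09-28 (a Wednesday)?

2044-10-18

September 2044 starts on a Thursday; its first Tuesday is the 6th, so the 3rd Tuesday is the 20th — 2044-09-20.
That is not after 2044-09-28, so look at October 2044.
October 2044 starts on a Saturday; its first Tuesday is the 4th, so the 3rd Tuesday is the 18th — 2044-10-18.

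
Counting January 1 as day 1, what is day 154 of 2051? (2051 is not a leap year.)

3 June 2051

January has 31 days (154 − 31 = 123 remain).
February has 28 days (123 − 28 = 95 remain).
March has 31 days (95 − 31 = 64 remain).
April has 30 days (64 − 30 = 34 remain).
May has 31 days (34 − 31 = 3 remain).
3 into June → June 3.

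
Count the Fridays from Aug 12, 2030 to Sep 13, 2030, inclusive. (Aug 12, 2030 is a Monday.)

5

Aug 12, 2030 is a Monday; the first Friday on or after it is Aug 16, 2030 (4 days later).
From Aug 16, 2030 to Sep 13, 2030: 15 + 13 = 28 days (rest of Aug, Sep).
28 ÷ 7 = 4 full weeks with remainder 0, so 4 more Fridays after the first → 5.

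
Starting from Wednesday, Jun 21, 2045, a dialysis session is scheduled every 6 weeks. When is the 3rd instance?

The 3rd occurrence is 2 intervals after the first: 2 × 42 = 84 days after Jun 21, 2045.
Jun has 30 days — 9 days to the end of Jun leaves 75.
Jul has 31 days (44 left).
Aug has 31 days (13 left).
13 days into Sep → Sep 13, 2045.

Sep 13, 2045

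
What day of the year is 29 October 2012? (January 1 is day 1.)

Days in months before October: 31 + 29 + 31 + 30 + 31 + 30 + 31 + 31 + 30 = 274.
Plus 29 days into October → day 303.

303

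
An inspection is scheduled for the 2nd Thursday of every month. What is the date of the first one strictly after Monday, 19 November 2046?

November 2046 starts on a Thursday; its first Thursday is the 1st, so the 2nd Thursday is the 8th — 8 November 2046.
That is not after 19 November 2046, so look at December 2046.
December 2046 starts on a Saturday; its first Thursday is the 6th, so the 2nd Thursday is the 13th — 13 December 2046.

13 December 2046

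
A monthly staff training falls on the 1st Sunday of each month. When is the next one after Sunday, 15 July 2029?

5 August 2029

July 2029 starts on a Sunday, so its 1st Sunday is 1 July 2029.
That is not after 15 July 2029, so look at August 2029.
August 2029 starts on a Wednesday, so its 1st Sunday is 5 August 2029 (4 days in).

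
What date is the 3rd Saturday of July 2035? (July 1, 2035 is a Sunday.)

July 2035 begins on a Sunday, so the first Saturday is July 7 (6 days later).
The 3rd Saturday is 2 weeks later: 7 + 14 = 21.

2035-07-21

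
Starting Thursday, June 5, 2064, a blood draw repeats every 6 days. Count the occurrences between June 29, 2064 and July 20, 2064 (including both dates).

Occurrences land 6·i days after June 5, 2064 for i = 0, 1, 2, …
June 29, 2064 is 24 days after the start; 24 ÷ 6 = 4 remainder 0. First occurrence in the window: #5 on June 29, 2064 (4×6 = 24 days in).
July 20, 2064 is 45 days after the start; 45 ÷ 6 = 7 remainder 3. Last occurrence in the window: #8 on July 17, 2064.
Occurrences #5 through #8: 4 in total.

4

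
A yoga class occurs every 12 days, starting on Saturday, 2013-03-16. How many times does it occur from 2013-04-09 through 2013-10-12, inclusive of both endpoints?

16

Occurrences land 12·i days after 2013-03-16 for i = 0, 1, 2, …
2013-04-09 is 24 days after the start; 24 ÷ 12 = 2 remainder 0. First occurrence in the window: #3 on 2013-04-09 (2×12 = 24 days in).
2013-10-12 is 210 days after the start; 210 ÷ 12 = 17 remainder 6. Last occurrence in the window: #18 on 2013-10-06.
Occurrences #3 through #18: 16 in total.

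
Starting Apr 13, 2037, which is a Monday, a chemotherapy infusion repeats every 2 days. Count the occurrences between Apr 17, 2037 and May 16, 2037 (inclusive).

Occurrences land 2·i days after Apr 13, 2037 for i = 0, 1, 2, …
Apr 17, 2037 is 4 days after the start; 4 ÷ 2 = 2 remainder 0. First occurrence in the window: #3 on Apr 17, 2037 (2×2 = 4 days in).
May 16, 2037 is 33 days after the start; 33 ÷ 2 = 16 remainder 1. Last occurrence in the window: #17 on May 15, 2037.
Occurrences #3 through #17: 15 in total.

15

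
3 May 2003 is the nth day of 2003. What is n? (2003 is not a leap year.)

123

Days in months before May: 31 + 28 + 31 + 30 = 120.
Plus 3 days into May → day 123.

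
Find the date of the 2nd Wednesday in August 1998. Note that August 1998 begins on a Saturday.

August 1998 begins on a Saturday, so the first Wednesday is August 5 (4 days later).
The 2nd Wednesday is 1 weeks later: 5 + 7 = 12.

1998-08-12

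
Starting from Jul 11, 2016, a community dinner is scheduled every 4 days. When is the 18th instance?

The 18th occurrence is 17 intervals after the first: 17 × 4 = 68 days after Jul 11, 2016.
Jul has 31 days — 20 days to the end of Jul leaves 48.
Aug has 31 days (17 left).
17 days into Sep → Sep 17, 2016.

Sep 17, 2016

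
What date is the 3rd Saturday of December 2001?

15 December 2001

December 2001 begins on a Saturday, so the first Saturday is December 1.
The 3rd Saturday is 2 weeks later: 1 + 14 = 15.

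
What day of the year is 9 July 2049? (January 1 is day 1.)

Days in months before July: 31 + 28 + 31 + 30 + 31 + 30 = 181.
Plus 9 days into July → day 190.

190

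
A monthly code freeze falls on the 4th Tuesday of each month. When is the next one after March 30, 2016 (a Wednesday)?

April 26, 2016

March 2016 starts on a Tuesday; its first Tuesday is the 1st, so the 4th Tuesday is the 22nd — March 22, 2016.
That is not after March 30, 2016, so look at April 2016.
April 2016 starts on a Friday; its first Tuesday is the 5th, so the 4th Tuesday is the 26th — April 26, 2016.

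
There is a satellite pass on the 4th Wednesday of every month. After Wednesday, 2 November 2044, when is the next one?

23 November 2044

November 2044 starts on a Tuesday; its first Wednesday is the 2nd, so the 4th Wednesday is the 23rd — 23 November 2044.
23 November 2044 is after 2 November 2044, so that is the next one.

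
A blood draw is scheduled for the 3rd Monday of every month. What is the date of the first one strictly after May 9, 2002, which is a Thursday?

May 20, 2002

May 2002 starts on a Wednesday; its first Monday is the 6th, so the 3rd Monday is the 20th — May 20, 2002.
May 20, 2002 is after May 9, 2002, so that is the next one.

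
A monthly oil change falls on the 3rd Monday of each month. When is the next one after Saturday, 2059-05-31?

May 2059 starts on a Thursday; its first Monday is the 5th, so the 3rd Monday is the 19th — 2059-05-19.
That is not after 2059-05-31, so look at June 2059.
June 2059 starts on a Sunday; its first Monday is the 2nd, so the 3rd Monday is the 16th — 2059-06-16.

2059-06-16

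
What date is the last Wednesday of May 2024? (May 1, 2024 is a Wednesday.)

May 29, 2024

May 2024 begins on a Wednesday, so the first Wednesday is May 1.
May 2024 has 31 days. Adding weeks: 1, 8, 15, 22, 29 — the last one ≤ 31 is the 29th.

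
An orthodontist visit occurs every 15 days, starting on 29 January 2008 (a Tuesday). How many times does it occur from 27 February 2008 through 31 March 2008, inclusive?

Occurrences land 15·i days after 29 January 2008 for i = 0, 1, 2, …
27 February 2008 is 29 days after the start; 29 ÷ 15 = 1 remainder 14; since the remainder is 14, round up to i = 2. First occurrence in the window: #3 on 28 February 2008 (2×15 = 30 days in).
31 March 2008 is 62 days after the start; 62 ÷ 15 = 4 remainder 2. Last occurrence in the window: #5 on 29 March 2008.
Occurrences #3 through #5: 3 in total.

3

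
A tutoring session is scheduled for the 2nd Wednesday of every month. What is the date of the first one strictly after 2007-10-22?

October 2007 starts on a Monday; its first Wednesday is the 3rd, so the 2nd Wednesday is the 10th — 2007-10-10.
That is not after 2007-10-22, so look at November 2007.
November 2007 starts on a Thursday; its first Wednesday is the 7th, so the 2nd Wednesday is the 14th — 2007-11-14.

2007-11-14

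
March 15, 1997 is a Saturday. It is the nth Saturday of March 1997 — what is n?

Day 15 falls in week ⌈15/7⌉ of the month.
Days 1–7 hold the 1st Saturday, 8–14 the 2nd, 15–21 the 3rd, 22–28 the 4th, 29–31 the 5th.
15 is in the range for the 3rd.

3rd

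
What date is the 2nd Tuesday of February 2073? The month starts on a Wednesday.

14 February 2073

February 2073 begins on a Wednesday, so the first Tuesday is February 7 (6 days later).
The 2nd Tuesday is 1 weeks later: 7 + 7 = 14.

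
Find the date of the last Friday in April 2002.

26 April 2002

The first Friday of April 2002 is April 5.
April 2002 has 30 days. Adding weeks: 5, 12, 19, 26 — the last one ≤ 30 is the 26th.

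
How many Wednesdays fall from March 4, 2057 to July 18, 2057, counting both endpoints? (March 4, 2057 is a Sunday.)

March 4, 2057 is a Sunday; the first Wednesday on or after it is March 7, 2057 (3 days later).
From March 7, 2057 to July 18, 2057: 24 + 30 + 31 + 30 + 18 = 133 days (rest of March, April, May, June, July).
133 ÷ 7 = 19 full weeks with remainder 0, so 19 more Wednesdays after the first → 20.

20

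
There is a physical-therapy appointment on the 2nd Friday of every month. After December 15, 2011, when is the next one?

January 13, 2012

December 2011 starts on a Thursday; its first Friday is the 2nd, so the 2nd Friday is the 9th — December 9, 2011.
That is not after December 15, 2011, so look at January 2012.
January 2012 starts on a Sunday; its first Friday is the 6th, so the 2nd Friday is the 13th — January 13, 2012.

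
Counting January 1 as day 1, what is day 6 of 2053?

6 into Jan → Jan 6.

Jan 6, 2053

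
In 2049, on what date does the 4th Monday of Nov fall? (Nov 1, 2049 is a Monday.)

Nov 22, 2049

Nov 2049 begins on a Monday, so the first Monday is Nov 1.
The 4th Monday is 3 weeks later: 1 + 21 = 22.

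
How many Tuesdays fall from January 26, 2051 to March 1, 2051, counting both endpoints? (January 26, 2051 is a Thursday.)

5

January 26, 2051 is a Thursday; the first Tuesday on or after it is January 31, 2051 (5 days later).
From January 31, 2051 to March 1, 2051: 0 + 28 + 1 = 29 days (rest of January, February, March).
29 ÷ 7 = 4 full weeks with remainder 1, so 4 more Tuesdays after the first → 5.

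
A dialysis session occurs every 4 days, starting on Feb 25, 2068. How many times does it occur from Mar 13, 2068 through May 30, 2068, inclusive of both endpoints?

19

Occurrences land 4·i days after Feb 25, 2068 for i = 0, 1, 2, …
Mar 13, 2068 is 17 days after the start; 17 ÷ 4 = 4 remainder 1; since the remainder is 1, round up to i = 5. First occurrence in the window: #6 on Mar 16, 2068 (5×4 = 20 days in).
May 30, 2068 is 95 days after the start; 95 ÷ 4 = 23 remainder 3. Last occurrence in the window: #24 on May 27, 2068.
Occurrences #6 through #24: 19 in total.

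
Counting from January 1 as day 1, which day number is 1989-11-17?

Days in months before November: 31 + 28 + 31 + 30 + 31 + 30 + 31 + 31 + 30 + 31 = 304.
Plus 17 days into November → day 321.

321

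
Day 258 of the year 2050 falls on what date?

Jan has 31 days (258 − 31 = 227 remain).
Feb has 28 days (227 − 28 = 199 remain).
Mar has 31 days (199 − 31 = 168 remain).
Apr has 30 days (168 − 30 = 138 remain).
May has 31 days (138 − 31 = 107 remain).
Jun has 30 days (107 − 30 = 77 remain).
Jul has 31 days (77 − 31 = 46 remain).
Aug has 31 days (46 − 31 = 15 remain).
15 into Sep → Sep 15.

Sep 15, 2050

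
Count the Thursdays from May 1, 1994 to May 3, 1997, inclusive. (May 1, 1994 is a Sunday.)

May 1, 1994 is a Sunday; the first Thursday on or after it is May 5, 1994 (4 days later).
From May 5, 1994 to May 3, 1997: 240 + 365 + 366 + 123 = 1094 days (rest of 1994, 1995, 1996, to May 3, 1997 in 1997).
1094 ÷ 7 = 156 full weeks with remainder 2, so 156 more Thursdays after the first → 157.

157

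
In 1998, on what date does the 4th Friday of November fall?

November 1998 begins on a Sunday, so the first Friday is November 6 (5 days later).
The 4th Friday is 3 weeks later: 6 + 21 = 27.

1998-11-27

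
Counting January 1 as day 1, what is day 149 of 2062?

May 29, 2062

Jan has 31 days (149 − 31 = 118 remain).
Feb has 28 days (118 − 28 = 90 remain).
Mar has 31 days (90 − 31 = 59 remain).
Apr has 30 days (59 − 30 = 29 remain).
29 into May → May 29.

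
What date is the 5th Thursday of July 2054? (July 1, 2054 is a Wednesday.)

2054-07-30

July 2054 begins on a Wednesday, so the first Thursday is July 2 (1 day later).
The 5th Thursday is 4 weeks later: 2 + 28 = 30.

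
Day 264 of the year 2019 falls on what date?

Jan has 31 days (264 − 31 = 233 remain).
Feb has 28 days (233 − 28 = 205 remain).
Mar has 31 days (205 − 31 = 174 remain).
Apr has 30 days (174 − 30 = 144 remain).
May has 31 days (144 − 31 = 113 remain).
Jun has 30 days (113 − 30 = 83 remain).
Jul has 31 days (83 − 31 = 52 remain).
Aug has 31 days (52 − 31 = 21 remain).
21 into Sep → Sep 21.

Sep 21, 2019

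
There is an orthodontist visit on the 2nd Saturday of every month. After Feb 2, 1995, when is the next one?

Feb 1995 starts on a Wednesday; its first Saturday is the 4th, so the 2nd Saturday is the 11th — Feb 11, 1995.
Feb 11, 1995 is after Feb 2, 1995, so that is the next one.

Feb 11, 1995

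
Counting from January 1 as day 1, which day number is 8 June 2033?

159

Days in months before June: 31 + 28 + 31 + 30 + 31 = 151.
Plus 8 days into June → day 159.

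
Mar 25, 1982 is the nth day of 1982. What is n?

84

Days in months before Mar: 31 + 28 = 59.
Plus 25 days into Mar → day 84.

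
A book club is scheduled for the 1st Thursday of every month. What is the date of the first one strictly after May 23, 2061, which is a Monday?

May 2061 starts on a Sunday, so its 1st Thursday is May 5, 2061 (4 days in).
That is not after May 23, 2061, so look at June 2061.
June 2061 starts on a Wednesday, so its 1st Thursday is June 2, 2061 (1 day in).

June 2, 2061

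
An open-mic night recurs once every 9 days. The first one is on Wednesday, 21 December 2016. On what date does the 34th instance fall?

The 34th occurrence is 33 intervals after the first: 33 × 9 = 297 days after 21 December 2016.
December has 31 days — 10 days to the end of December leaves 287.
January has 31 days (256 left).
February has 28 days (228 left).
March has 31 days (197 left).
April has 30 days (167 left).
May has 31 days (136 left).
June has 30 days (106 left).
July has 31 days (75 left).
August has 31 days (44 left).
September has 30 days (14 left).
14 days into October → 14 October 2017.

14 October 2017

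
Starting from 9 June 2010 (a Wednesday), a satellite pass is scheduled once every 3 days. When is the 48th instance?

The 48th occurrence is 47 intervals after the first: 47 × 3 = 141 days after 9 June 2010.
June has 30 days — 21 days to the end of June leaves 120.
July has 31 days (89 left).
August has 31 days (58 left).
September has 30 days (28 left).
28 days into October → 28 October 2010.

28 October 2010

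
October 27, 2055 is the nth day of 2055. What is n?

Days in months before October: 31 + 28 + 31 + 30 + 31 + 30 + 31 + 31 + 30 = 273.
Plus 27 days into October → day 300.

300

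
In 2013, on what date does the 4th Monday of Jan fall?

Jan 2013 begins on a Tuesday, so the first Monday is Jan 7 (6 days later).
The 4th Monday is 3 weeks later: 7 + 21 = 28.

Jan 28, 2013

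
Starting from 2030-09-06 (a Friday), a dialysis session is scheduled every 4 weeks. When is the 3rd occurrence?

The 3rd occurrence is 2 intervals after the first: 2 × 28 = 56 days after 2030-09-06.
September has 30 days — 24 days to the end of September leaves 32.
October has 31 days (1 left).
1 day into November → 2030-11-01.

2030-11-01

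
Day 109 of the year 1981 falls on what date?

January has 31 days (109 − 31 = 78 remain).
February has 28 days (78 − 28 = 50 remain).
March has 31 days (50 − 31 = 19 remain).
19 into April → April 19.

19 April 1981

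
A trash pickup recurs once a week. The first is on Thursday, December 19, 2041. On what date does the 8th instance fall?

February 6, 2042

The 8th occurrence is 7 intervals after the first: 7 × 7 = 49 days after December 19, 2041.
December has 31 days — 12 days to the end of December leaves 37.
January has 31 days (6 left).
6 days into February → February 6, 2042.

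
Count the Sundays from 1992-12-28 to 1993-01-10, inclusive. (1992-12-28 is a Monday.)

2

1992-12-28 is a Monday; the first Sunday on or after it is 1993-01-03 (6 days later).
From 1993-01-03 to 1993-01-10 is 10 − 3 = 7 days.
7 ÷ 7 = 1 full weeks with remainder 0, so 1 more Sundays after the first → 2.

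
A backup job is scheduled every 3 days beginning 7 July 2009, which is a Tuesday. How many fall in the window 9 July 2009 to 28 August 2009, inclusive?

Occurrences land 3·i days after 7 July 2009 for i = 0, 1, 2, …
9 July 2009 is 2 days after the start; 2 ÷ 3 = 0 remainder 2; since the remainder is 2, round up to i = 1. First occurrence in the window: #2 on 10 July 2009 (1×3 = 3 days in).
28 August 2009 is 52 days after the start; 52 ÷ 3 = 17 remainder 1. Last occurrence in the window: #18 on 27 August 2009.
Occurrences #2 through #18: 17 in total.

17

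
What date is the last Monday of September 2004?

27 September 2004

The first Monday of September 2004 is September 6.
September 2004 has 30 days. Adding weeks: 6, 13, 20, 27 — the last one ≤ 30 is the 27th.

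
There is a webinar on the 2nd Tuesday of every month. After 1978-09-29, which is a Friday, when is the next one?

September 1978 starts on a Friday; its first Tuesday is the 5th, so the 2nd Tuesday is the 12th — 1978-09-12.
That is not after 1978-09-29, so look at October 1978.
October 1978 starts on a Sunday; its first Tuesday is the 3rd, so the 2nd Tuesday is the 10th — 1978-10-10.

1978-10-10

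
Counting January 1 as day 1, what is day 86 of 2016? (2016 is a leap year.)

Mar 26, 2016

Jan has 31 days (86 − 31 = 55 remain).
Feb has 29 days (55 − 29 = 26 remain).
26 into Mar → Mar 26.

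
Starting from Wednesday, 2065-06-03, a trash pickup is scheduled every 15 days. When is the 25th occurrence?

The 25th occurrence is 24 intervals after the first: 24 × 15 = 360 days after 2065-06-03.
June has 30 days — 27 days to the end of June leaves 333.
July has 31 days (302 left).
August has 31 days (271 left).
September has 30 days (241 left).
October has 31 days (210 left).
November has 30 days (180 left).
December has 31 days (149 left).
January has 31 days (118 left).
February has 28 days (90 left).
March has 31 days (59 left).
April has 30 days (29 left).
29 days into May → 2066-05-29.

2066-05-29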